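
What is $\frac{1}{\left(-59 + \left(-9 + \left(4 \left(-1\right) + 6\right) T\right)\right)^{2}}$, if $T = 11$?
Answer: $\frac{1}{2116} \approx 0.00047259$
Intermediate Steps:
$\frac{1}{\left(-59 + \left(-9 + \left(4 \left(-1\right) + 6\right) T\right)\right)^{2}} = \frac{1}{\left(-59 - \left(9 - \left(4 \left(-1\right) + 6\right) 11\right)\right)^{2}} = \frac{1}{\left(-59 - \left(9 - \left(-4 + 6\right) 11\right)\right)^{2}} = \frac{1}{\left(-59 + \left(-9 + 2 \cdot 11\right)\right)^{2}} = \frac{1}{\left(-59 + \left(-9 + 22\right)\right)^{2}} = \frac{1}{\left(-59 + 13\right)^{2}} = \frac{1}{\left(-46\right)^{2}} = \frac{1}{2116}$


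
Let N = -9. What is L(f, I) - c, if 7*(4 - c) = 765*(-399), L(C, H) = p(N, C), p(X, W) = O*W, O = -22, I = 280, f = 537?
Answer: -55423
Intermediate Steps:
p(X, W) = -22*W
L(C, H) = -22*C
c = 43609 (c = 4 - 765*(-399)/7 = 4 - 1/7*(-305235) = 4 + 43605 = 43609)
L(f, I) - c = -22*537 - 1*43609 = -11814 - 43609 = -55423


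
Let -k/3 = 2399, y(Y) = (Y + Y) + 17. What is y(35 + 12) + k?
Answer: -7086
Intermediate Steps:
y(Y) = 17 + 2*Y (y(Y) = 2*Y + 17 = 17 + 2*Y)
k = -7197 (k = -3*2399 = -7197)
y(35 + 12) + k = (17 + 2*(35 + 12)) - 7197 = (17 + 2*47) - 7197 = (17 + 94) - 7197 = 111 - 7197 = -7086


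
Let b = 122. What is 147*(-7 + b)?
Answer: 16905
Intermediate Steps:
147*(-7 + b) = 147*(-7 + 122) = 147*115 = 16905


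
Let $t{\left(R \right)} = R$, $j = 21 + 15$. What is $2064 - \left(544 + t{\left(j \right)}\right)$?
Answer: $1484$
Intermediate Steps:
$j = 36$
$2064 - \left(544 + t{\left(j \right)}\right) = 2064 - \left(544 + 36\right) = 2064 - 580 = 1484$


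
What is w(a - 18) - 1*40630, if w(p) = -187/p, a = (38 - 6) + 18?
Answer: -1300347/32 ≈ -40636.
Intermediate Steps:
a = 50 (a = 32 + 18 = 50)
w(a - 18) - 1*40630 = -187/(50 - 18) - 1*40630 = -187/32 - 40630 = -1300347/32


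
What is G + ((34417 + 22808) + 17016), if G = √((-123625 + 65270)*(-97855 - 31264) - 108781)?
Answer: 74241 + 8*√117728601 ≈ 1.6104e+5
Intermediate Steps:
G = 8*√117728601 (G = √(-58355*(-129119) - 108781) = √(7534739245 - 108781) = √7534630464 = 8*√117728601 ≈ 86802.)
G + ((34417 + 22808) + 17016) = 8*√117728601 + ((34417 + 22808) + 17016) = 8*√117728601 + (57225 + 17016) = 8*√117728601 + 74241 = 74241 + 8*√117728601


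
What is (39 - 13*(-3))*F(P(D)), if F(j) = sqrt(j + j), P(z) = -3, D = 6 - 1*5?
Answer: 78*I*sqrt(6) ≈ 191.06*I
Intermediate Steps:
D = 1 (D = 6 - 5 = 1)
F(j) = sqrt(2)*sqrt(j) (F(j) = sqrt(2*j) = sqrt(2)*sqrt(j))
(39 - 13*(-3))*F(P(D)) = (39 - 13*(-3))*(sqrt(2)*sqrt(-3)) = (39 + 39)*(sqrt(2)*(I*sqrt(3))) = 78*(I*sqrt(6)) = 78*I*sqrt(6)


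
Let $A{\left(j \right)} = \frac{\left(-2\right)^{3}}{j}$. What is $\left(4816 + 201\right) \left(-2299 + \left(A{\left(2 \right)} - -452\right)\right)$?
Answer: $-9286467$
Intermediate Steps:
$A{\left(j \right)} = - \frac{8}{j}$
$\left(4816 + 201\right) \left(-2299 + \left(A{\left(2 \right)} - -452\right)\right) = \left(4816 + 201\right) \left(-2299 - \left(-452 + \frac{8}{2}\right)\right) = 5017 \left(-2299 + \left(\left(-8\right) \frac{1}{2} + 452\right)\right) = 5017 \left(-2299 + \left(-4 + 452\right)\right) = 5017 \left(-2299 + 448\right) = 5017 \left(-1851\right) = -9286467$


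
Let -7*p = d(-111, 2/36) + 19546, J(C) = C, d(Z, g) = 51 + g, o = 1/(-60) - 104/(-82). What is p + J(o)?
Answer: -144561611/51660 ≈ -2798.3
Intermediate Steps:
o = 3079/2460 (o = 1*(-1/60) - 104*(-1/82) = -1/60 + 52/41 = 3079/2460 ≈ 1.2516)
p = -352747/126 (p = -((51 + 2/36) + 19546)/7 = -((51 + 2*(1/36)) + 19546)/7 = -((51 + 1/18) + 19546)/7 = -(919/18 + 19546)/7 = -⅐*352747/18 = -352747/126 ≈ -2799.6)
p + J(o) = -352747/126 + 3079/2460 = -144561611/51660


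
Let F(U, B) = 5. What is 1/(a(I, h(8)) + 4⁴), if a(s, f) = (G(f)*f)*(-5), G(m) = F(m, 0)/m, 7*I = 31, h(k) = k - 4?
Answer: 1/231 ≈ 0.0043290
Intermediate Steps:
h(k) = -4 + k
I = 31/7 (I = (⅐)*31 = 31/7 ≈ 4.4286)
G(m) = 5/m
a(s, f) = -25 (a(s, f) = ((5/f)*f)*(-5) = 5*(-5) = -25)
1/(a(I, h(8)) + 4⁴) = 1/(-25 + 4⁴) = 1/(-25 + 256) = 1/231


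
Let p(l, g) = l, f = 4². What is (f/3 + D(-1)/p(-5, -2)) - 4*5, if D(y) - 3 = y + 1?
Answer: -229/15 ≈ -15.267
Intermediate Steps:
D(y) = 4 + y (D(y) = 3 + (y + 1) = 3 + (1 + y) = 4 + y)
f = 16
(f/3 + D(-1)/p(-5, -2)) - 4*5 = (16/3 + (4 - 1)/(-5)) - 4*5 = (16*(⅓) + 3*(-⅕)) - 20 = (16/3 - ⅗) - 20 = 71/15 - 20 = -229/15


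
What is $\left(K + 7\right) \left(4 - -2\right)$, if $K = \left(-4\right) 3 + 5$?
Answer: $0$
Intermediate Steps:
$K = -7$ ($K = -12 + 5 = -7$)
$\left(K + 7\right) \left(4 - -2\right) = \left(-7 + 7\right) \left(4 - -2\right) = 0 \left(4 + 2\right) = 0 \cdot 6 = 0$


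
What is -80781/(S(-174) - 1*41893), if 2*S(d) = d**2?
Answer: 80781/26755 ≈ 3.0193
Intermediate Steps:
S(d) = d**2/2
-80781/(S(-174) - 1*41893) = -80781/((1/2)*(-174)**2 - 1*41893) = -80781/((1/2)*30276 - 41893) = -80781/(15138 - 41893) = -80781/(-26755) = -80781*(-1/26755) = 80781/26755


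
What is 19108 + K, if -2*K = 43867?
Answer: -5651/2 ≈ -2825.5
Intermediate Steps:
K = -43867/2 (K = -½*43867 = -43867/2 ≈ -21934.)
19108 + K = 19108 - 43867/2 = -5651/2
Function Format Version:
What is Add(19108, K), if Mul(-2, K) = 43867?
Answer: Rational(-5651, 2) ≈ -2825.5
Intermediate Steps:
K = Rational(-43867, 2) (K = Mul(Rational(-1, 2), 43867) = Rational(-43867, 2) ≈ -21934.)
Add(19108, K) = Add(19108, Rational(-43867, 2)) = Rational(-5651, 2)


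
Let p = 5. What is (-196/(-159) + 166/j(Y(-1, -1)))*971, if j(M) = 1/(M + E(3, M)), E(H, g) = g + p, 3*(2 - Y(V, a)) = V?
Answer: 247933198/159 ≈ 1.5593e+6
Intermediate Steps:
Y(V, a) = 2 - V/3
E(H, g) = 5 + g (E(H, g) = g + 5 = 5 + g)
j(M) = 1/(5 + 2*M) (j(M) = 1/(M + (5 + M)) = 1/(5 + 2*M))
(-196/(-159) + 166/j(Y(-1, -1)))*971 = (-196/(-159) + 166/(1/(5 + 2*(2 - 1/3*(-1)))))*971 = (-196*(-1/159) + 166/(1/(5 + 2*(2 + 1/3))))*971 = (196/159 + 166/(1/(5 + 2*(7/3))))*971 = (196/159 + 166/(1/(5 + 14/3)))*971 = (196/159 + 166/(1/(29/3)))*971 = (196/159 + 166/(3/29))*971 = (196/159 + 166*(29/3))*971 = (196/159 + 4814/3)*971 = (255338/159)*971 = 247933198/159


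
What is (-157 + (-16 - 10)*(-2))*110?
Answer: -11550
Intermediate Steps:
(-157 + (-16 - 10)*(-2))*110 = (-157 - 26*(-2))*110 = (-157 + 52)*110 = -105*110 = -11550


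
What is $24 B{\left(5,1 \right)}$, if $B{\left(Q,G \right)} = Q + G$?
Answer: $144$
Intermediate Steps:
$B{\left(Q,G \right)} = G + Q$
$24 B{\left(5,1 \right)} = 24 \left(1 + 5\right) = 24 \cdot 6 = 144$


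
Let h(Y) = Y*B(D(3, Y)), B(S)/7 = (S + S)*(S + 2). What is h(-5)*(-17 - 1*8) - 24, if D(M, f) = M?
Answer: 26226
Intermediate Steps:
B(S) = 14*S*(2 + S) (B(S) = 7*((S + S)*(S + 2)) = 7*((2*S)*(2 + S)) = 7*(2*S*(2 + S)) = 14*S*(2 + S))
h(Y) = 210*Y (h(Y) = Y*(14*3*(2 + 3)) = Y*(14*3*5) = Y*210 = 210*Y)
h(-5)*(-17 - 1*8) - 24 = (210*(-5))*(-17 - 1*8) - 24 = -1050*(-17 - 8) - 24 = -1050*(-25) - 24 = 26250 - 24 = 26226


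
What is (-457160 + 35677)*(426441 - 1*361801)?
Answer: -27244661120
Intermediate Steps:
(-457160 + 35677)*(426441 - 1*361801) = -421483*(426441 - 361801) = -421483*64640 = -27244661120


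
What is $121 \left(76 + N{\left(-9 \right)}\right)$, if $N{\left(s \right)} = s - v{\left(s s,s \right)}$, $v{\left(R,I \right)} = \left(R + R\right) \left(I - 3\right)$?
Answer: $243331$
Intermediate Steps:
$v{\left(R,I \right)} = 2 R \left(-3 + I\right)$
$N{\left(s \right)} = s - 2 s^{2} \left(-3 + s\right)$ ($N{\left(s \right)} = s - 2 s s \left(-3 + s\right) = s - 2 s^{2} \left(-3 + s\right)$)
$121 \left(76 + N{\left(-9 \right)}\right) = 121 \left(76 - 9 \left(1 + 2 \left(-9\right) \left(3 - -9\right)\right)\right) = 121 \left(76 - 9 \left(1 + 2 \left(-9\right) \left(3 + 9\right)\right)\right) = 121 \left(76 - 9 \left(1 + 2 \left(-9\right) 12\right)\right) = 121 \left(76 - 9 \left(1 - 216\right)\right) = 121 \left(76 - -1935\right) = 121 \left(76 + 1935\right) = 121 \cdot 2011 = 243331$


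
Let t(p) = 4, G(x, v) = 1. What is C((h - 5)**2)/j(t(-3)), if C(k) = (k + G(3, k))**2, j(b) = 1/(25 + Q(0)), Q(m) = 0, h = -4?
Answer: 168100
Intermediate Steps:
j(b) = 1/25 (j(b) = 1/(25 + 0) = 1/25)
C(k) = (1 + k)**2 (C(k) = (k + 1)**2 = (1 + k)**2)
C((h - 5)**2)/j(t(-3)) = (1 + (-4 - 5)**2)**2/(1/25) = (1 + (-9)**2)**2*25 = (1 + 81)**2*25 = 82**2*25 = 6724*25 = 168100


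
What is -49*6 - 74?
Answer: -368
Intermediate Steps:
-49*6 - 74 = -294 - 74 = -368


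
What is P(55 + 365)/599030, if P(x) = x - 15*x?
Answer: -588/59903 ≈ -0.0098159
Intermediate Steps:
P(x) = -14*x
P(55 + 365)/599030 = -14*(55 + 365)/599030 = -14*420*(1/599030) = -5880*1/599030 = -588/59903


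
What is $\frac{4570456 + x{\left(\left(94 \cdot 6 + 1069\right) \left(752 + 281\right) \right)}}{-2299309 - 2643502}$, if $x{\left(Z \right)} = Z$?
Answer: $- \frac{6257345}{4942811} \approx -1.2659$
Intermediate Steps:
$\frac{4570456 + x{\left(\left(94 \cdot 6 + 1069\right) \left(752 + 281\right) \right)}}{-2299309 - 2643502} = \frac{4570456 + \left(94 \cdot 6 + 1069\right) \left(752 + 281\right)}{-2299309 - 2643502} = \frac{4570456 + \left(564 + 1069\right) 1033}{-4942811} = \left(4570456 + 1633 \cdot 1033\right) \left(- \frac{1}{4942811}\right) = \left(4570456 + 1686889\right) \left(- \frac{1}{4942811}\right) = 6257345 \left(- \frac{1}{4942811}\right) = - \frac{6257345}{4942811}$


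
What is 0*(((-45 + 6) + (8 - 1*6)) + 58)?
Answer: 0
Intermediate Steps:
0*(((-45 + 6) + (8 - 1*6)) + 58) = 0*((-39 + (8 - 6)) + 58) = 0*((-39 + 2) + 58) = 0*(-37 + 58) = 0*21 = 0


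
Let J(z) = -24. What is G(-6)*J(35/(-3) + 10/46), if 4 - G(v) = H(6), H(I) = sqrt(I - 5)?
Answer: -72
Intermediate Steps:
H(I) = sqrt(-5 + I)
G(v) = 3 (G(v) = 4 - sqrt(-5 + 6) = 4 - sqrt(1) = 4 - 1*1 = 4 - 1 = 3)
G(-6)*J(35/(-3) + 10/46) = 3*(-24) = -72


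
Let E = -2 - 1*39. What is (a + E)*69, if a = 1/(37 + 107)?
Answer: -135769/48 ≈ -2828.5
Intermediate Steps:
E = -41 (E = -2 - 39 = -41)
a = 1/144 ≈ 0.0069444
(a + E)*69 = (1/144 - 41)*69 = -5903/144*69 = -135769/48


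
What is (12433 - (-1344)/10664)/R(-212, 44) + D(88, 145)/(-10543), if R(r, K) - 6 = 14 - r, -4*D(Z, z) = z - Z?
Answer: 174737309749/3260486008 ≈ 53.592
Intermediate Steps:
D(Z, z) = -z/4 + Z/4 (D(Z, z) = -(z - Z)/4 = -z/4 + Z/4)
R(r, K) = 20 - r (R(r, K) = 6 + (14 - r) = 20 - r)
(12433 - (-1344)/10664)/R(-212, 44) + D(88, 145)/(-10543) = (12433 - (-1344)/10664)/(20 - 1*(-212)) + (-¼*145 + (¼)*88)/(-10543) = (12433 - (-1344)/10664)/(20 + 212) + (-145/4 + 22)*(-1/10543) = (12433 - 1*(-168/1333))/232 - 57/4*(-1/10543) = (12433 + 168/1333)*(1/232) + 57/42172 = (16573357/1333)*(1/232) + 57/42172 = 16573357/309256 + 57/42172 = 174737309749/3260486008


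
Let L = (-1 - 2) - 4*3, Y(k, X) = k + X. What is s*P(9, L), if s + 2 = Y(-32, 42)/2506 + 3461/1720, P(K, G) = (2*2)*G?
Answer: -104739/107758 ≈ -0.97198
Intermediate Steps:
Y(k, X) = X + k
L = -15 (L = -3 - 12 = -15)
P(K, G) = 4*G
s = 34913/2155160 (s = -2 + ((42 - 32)/2506 + 3461/1720) = -2 + (10*(1/2506) + 3461*(1/1720)) = -2 + (5/1253 + 3461/1720) = -2 + 4345233/2155160 = 34913/2155160 ≈ 0.016200)
s*P(9, L) = 34913*(4*(-15))/2155160 = (34913/2155160)*(-60) = -104739/107758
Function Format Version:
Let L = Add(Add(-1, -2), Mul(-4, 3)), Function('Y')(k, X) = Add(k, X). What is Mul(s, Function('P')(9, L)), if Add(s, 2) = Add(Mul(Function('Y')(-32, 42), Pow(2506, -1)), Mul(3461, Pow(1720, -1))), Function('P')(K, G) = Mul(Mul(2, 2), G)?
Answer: Rational(-104739, 107758) ≈ -0.97198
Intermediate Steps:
Function('Y')(k, X) = Add(X, k)
L = -15 (L = Add(-3, -12) = -15)
Function('P')(K, G) = Mul(4, G)
s = Rational(34913, 2155160) (s = Add(-2, Add(Mul(Add(42, -32), Pow(2506, -1)), Mul(3461, Pow(1720, -1)))) = Add(-2, Add(Mul(10, Rational(1, 2506)), Mul(3461, Rational(1, 1720)))) = Add(-2, Add(Rational(5, 1253), Rational(3461, 1720))) = Add(-2, Rational(4345233, 2155160)) = Rational(34913, 2155160) ≈ 0.016200)
Mul(s, Function('P')(9, L)) = Mul(Rational(34913, 2155160), Mul(4, -15)) = Mul(Rational(34913, 2155160), -60) = Rational(-104739, 107758)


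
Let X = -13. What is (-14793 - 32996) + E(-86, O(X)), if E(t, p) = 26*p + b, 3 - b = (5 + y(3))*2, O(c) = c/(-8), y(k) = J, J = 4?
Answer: -191047/4 ≈ -47762.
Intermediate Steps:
y(k) = 4
O(c) = -c/8 (O(c) = c*(-1/8) = -c/8)
b = -15 (b = 3 - (5 + 4)*2 = 3 - 9*2 = 3 - 1*18 = 3 - 18 = -15)
E(t, p) = -15 + 26*p (E(t, p) = 26*p - 15 = -15 + 26*p)
(-14793 - 32996) + E(-86, O(X)) = (-14793 - 32996) + (-15 + 26*(-1/8*(-13))) = -47789 + (-15 + 26*(13/8)) = -47789 + (-15 + 169/4) = -47789 + 109/4 = -191047/4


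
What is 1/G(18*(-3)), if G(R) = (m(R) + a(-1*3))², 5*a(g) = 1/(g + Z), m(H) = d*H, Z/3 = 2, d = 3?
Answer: 225/5900041 ≈ 3.8135e-5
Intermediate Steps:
Z = 6 (Z = 3*2 = 6)
m(H) = 3*H
a(g) = 1/(5*(6 + g)) (a(g) = 1/(5*(g + 6)) = 1/(5*(6 + g)))
G(R) = (1/15 + 3*R)² (G(R) = (3*R + 1/(5*(6 - 1*3)))² = (3*R + 1/(5*(6 - 3)))² = (3*R + (⅕)/3)² = (3*R + (⅕)*(⅓))² = (3*R + 1/15)² = (1/15 + 3*R)²)
1/G(18*(-3)) = 1/((1 + 45*(18*(-3)))²/225) = 1/((1 + 45*(-54))²/225) = 1/((1 - 2430)²/225) = 1/((1/225)*(-2429)²) = 1/((1/225)*5900041) = 1/(5900041/225) = 225/5900041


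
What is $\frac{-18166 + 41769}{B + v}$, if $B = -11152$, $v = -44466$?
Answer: $- \frac{23603}{55618} \approx -0.42438$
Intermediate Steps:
$\frac{-18166 + 41769}{B + v} = \frac{-18166 + 41769}{-11152 - 44466} = \frac{23603}{-55618} = 23603 \left(- \frac{1}{55618}\right) = - \frac{23603}{55618}$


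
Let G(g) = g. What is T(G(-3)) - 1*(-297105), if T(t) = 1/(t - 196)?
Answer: 59123894/199 ≈ 2.9711e+5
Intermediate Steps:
T(t) = 1/(-196 + t)
T(G(-3)) - 1*(-297105) = 1/(-196 - 3) - 1*(-297105) = 1/(-199) + 297105 = -1/199 + 297105 = 59123894/199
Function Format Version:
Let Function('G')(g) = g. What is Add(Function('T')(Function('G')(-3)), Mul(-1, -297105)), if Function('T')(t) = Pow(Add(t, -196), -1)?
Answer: Rational(59123894, 199) ≈ 2.9711e+5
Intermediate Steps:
Function('T')(t) = Pow(Add(-196, t), -1)
Add(Function('T')(Function('G')(-3)), Mul(-1, -297105)) = Add(Pow(Add(-196, -3), -1), Mul(-1, -297105)) = Add(Pow(-199, -1), 297105) = Add(Rational(-1, 199), 297105) = Rational(59123894, 199)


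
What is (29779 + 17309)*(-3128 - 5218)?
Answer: -392996448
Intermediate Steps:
(29779 + 17309)*(-3128 - 5218) = 47088*(-8346) = -392996448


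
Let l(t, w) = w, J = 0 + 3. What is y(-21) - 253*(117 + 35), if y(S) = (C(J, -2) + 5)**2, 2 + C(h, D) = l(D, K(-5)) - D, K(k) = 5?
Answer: -38356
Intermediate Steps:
J = 3
C(h, D) = 3 - D (C(h, D) = -2 + (5 - D) = 3 - D)
y(S) = 100 (y(S) = ((3 - 1*(-2)) + 5)**2 = ((3 + 2) + 5)**2 = (5 + 5)**2 = 10**2 = 100)
y(-21) - 253*(117 + 35) = 100 - 253*(117 + 35) = 100 - 253*152 = 100 - 38456 = -38356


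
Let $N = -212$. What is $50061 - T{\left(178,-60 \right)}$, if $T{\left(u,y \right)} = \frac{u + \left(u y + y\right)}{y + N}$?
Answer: $\frac{6803015}{136} \approx 50022.0$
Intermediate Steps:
$T{\left(u,y \right)} = \frac{u + y + u y}{-212 + y}$ ($T{\left(u,y \right)} = \frac{u + \left(u y + y\right)}{y - 212} = \frac{u + \left(y + u y\right)}{-212 + y} = \frac{u + y + u y}{-212 + y}$)
$50061 - T{\left(178,-60 \right)} = 50061 - \frac{178 - 60 + 178 \left(-60\right)}{-212 - 60} = 50061 - \frac{178 - 60 - 10680}{-272} = 50061 - \left(- \frac{1}{272}\right) \left(-10562\right) = 50061 - \frac{5281}{136} = \frac{6803015}{136}$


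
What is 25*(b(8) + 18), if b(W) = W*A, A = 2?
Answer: 850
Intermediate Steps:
b(W) = 2*W (b(W) = W*2 = 2*W)
25*(b(8) + 18) = 25*(2*8 + 18) = 25*(16 + 18) = 25*34 = 850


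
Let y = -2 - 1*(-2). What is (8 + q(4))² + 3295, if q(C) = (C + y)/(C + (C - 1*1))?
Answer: 165055/49 ≈ 3368.5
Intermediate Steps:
y = 0 (y = -2 + 2 = 0)
q(C) = C/(-1 + 2*C) (q(C) = (C + 0)/(C + (C - 1*1)) = C/(C + (C - 1)) = C/(C + (-1 + C)) = C/(-1 + 2*C))
(8 + q(4))² + 3295 = (8 + 4/(-1 + 2*4))² + 3295 = (8 + 4/(-1 + 8))² + 3295 = (8 + 4/7)² + 3295 = (60/7)² + 3295 = 3600/49 + 3295 = 165055/49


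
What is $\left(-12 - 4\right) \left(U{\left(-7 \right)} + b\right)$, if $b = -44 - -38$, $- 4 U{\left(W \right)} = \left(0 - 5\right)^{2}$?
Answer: $196$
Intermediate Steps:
$U{\left(W \right)} = - \frac{25}{4}$ ($U{\left(W \right)} = - \frac{\left(0 - 5\right)^{2}}{4} = - \frac{\left(-5\right)^{2}}{4} = \left(- \frac{1}{4}\right) 25 = - \frac{25}{4}$)
$b = -6$ ($b = -44 + 38 = -6$)
$\left(-12 - 4\right) \left(U{\left(-7 \right)} + b\right) = \left(-12 - 4\right) \left(- \frac{25}{4} - 6\right) = \left(-16\right) \left(- \frac{49}{4}\right) = 196$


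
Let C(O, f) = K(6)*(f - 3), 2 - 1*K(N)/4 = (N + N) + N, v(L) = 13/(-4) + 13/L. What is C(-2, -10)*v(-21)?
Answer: -67600/21 ≈ -3219.0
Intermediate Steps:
v(L) = -13/4 + 13/L (v(L) = 13*(-¼) + 13/L = -13/4 + 13/L)
K(N) = 8 - 12*N (K(N) = 8 - 4*((N + N) + N) = 8 - 4*(2*N + N) = 8 - 12*N)
C(O, f) = 192 - 64*f (C(O, f) = (8 - 12*6)*(f - 3) = (8 - 72)*(-3 + f) = -64*(-3 + f) = 192 - 64*f)
C(-2, -10)*v(-21) = (192 - 64*(-10))*(-13/4 + 13/(-21)) = (192 + 640)*(-13/4 + 13*(-1/21)) = 832*(-13/4 - 13/21) = 832*(-325/84) = -67600/21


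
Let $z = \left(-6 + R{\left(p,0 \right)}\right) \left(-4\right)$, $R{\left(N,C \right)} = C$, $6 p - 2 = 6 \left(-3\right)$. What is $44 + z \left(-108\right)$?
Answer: $-2548$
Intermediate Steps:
$p = - \frac{8}{3}$ ($p = \frac{1}{3} + \frac{6 \left(-3\right)}{6} = \frac{1}{3} + \frac{1}{6} \left(-18\right) = \frac{1}{3} - 3 = - \frac{8}{3} \approx -2.6667$)
$z = 24$ ($z = \left(-6 + 0\right) \left(-4\right) = \left(-6\right) \left(-4\right) = 24$)
$44 + z \left(-108\right) = 44 + 24 \left(-108\right) = 44 - 2592 = -2548$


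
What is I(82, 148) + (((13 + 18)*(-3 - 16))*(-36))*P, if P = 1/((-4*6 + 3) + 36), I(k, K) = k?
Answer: 7478/5 ≈ 1495.6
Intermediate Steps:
P = 1/15 (P = 1/((-24 + 3) + 36) = 1/(-21 + 36) = 1/15 ≈ 0.066667)
I(82, 148) + (((13 + 18)*(-3 - 16))*(-36))*P = 82 + (((13 + 18)*(-3 - 16))*(-36))*(1/15) = 82 + ((31*(-19))*(-36))*(1/15) = 82 - 589*(-36)*(1/15) = 82 + 21204*(1/15) = 82 + 7068/5 = 7478/5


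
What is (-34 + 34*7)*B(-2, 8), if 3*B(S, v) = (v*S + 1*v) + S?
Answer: -680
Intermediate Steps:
B(S, v) = S/3 + v/3 + S*v/3 (B(S, v) = ((v*S + 1*v) + S)/3 = ((S*v + v) + S)/3 = ((v + S*v) + S)/3 = (S + v + S*v)/3 = S/3 + v/3 + S*v/3)
(-34 + 34*7)*B(-2, 8) = (-34 + 34*7)*((⅓)*(-2) + (⅓)*8 + (⅓)*(-2)*8) = (-34 + 238)*(-⅔ + 8/3 - 16/3) = 204*(-10/3) = -680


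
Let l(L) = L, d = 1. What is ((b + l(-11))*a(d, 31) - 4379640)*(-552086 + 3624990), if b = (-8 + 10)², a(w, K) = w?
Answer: -13458234784888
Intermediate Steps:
b = 4 (b = 2² = 4)
((b + l(-11))*a(d, 31) - 4379640)*(-552086 + 3624990) = ((4 - 11)*1 - 4379640)*(-552086 + 3624990) = (-7*1 - 4379640)*3072904 = (-7 - 4379640)*3072904 = -4379647*3072904 = -13458234784888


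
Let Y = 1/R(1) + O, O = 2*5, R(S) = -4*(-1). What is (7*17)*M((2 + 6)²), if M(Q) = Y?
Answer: 4879/4 ≈ 1219.8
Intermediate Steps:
R(S) = 4
O = 10
Y = 41/4 (Y = 1/4 + 10 = 1*(¼) + 10 = ¼ + 10 = 41/4 ≈ 10.250)
M(Q) = 41/4
(7*17)*M((2 + 6)²) = (7*17)*(41/4) = 119*(41/4) = 4879/4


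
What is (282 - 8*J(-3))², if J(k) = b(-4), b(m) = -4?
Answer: 98596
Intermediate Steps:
J(k) = -4
(282 - 8*J(-3))² = (282 - 8*(-4))² = (282 + 32)² = 314² = 98596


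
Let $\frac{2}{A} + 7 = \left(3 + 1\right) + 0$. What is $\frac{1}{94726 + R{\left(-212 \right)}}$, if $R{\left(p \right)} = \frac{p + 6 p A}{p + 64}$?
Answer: $\frac{37}{3504703} \approx 1.0557 \cdot 10^{-5}$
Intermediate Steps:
$A = - \frac{2}{3}$ ($A = \frac{2}{-7 + \left(\left(3 + 1\right) + 0\right)} = \frac{2}{-7 + \left(4 + 0\right)} = \frac{2}{-7 + 4} = \frac{2}{-3} = 2 \left(- \frac{1}{3}\right) = - \frac{2}{3} \approx -0.66667$)
$R{\left(p \right)} = - \frac{3 p}{64 + p}$ ($R{\left(p \right)} = \frac{p + 6 p \left(- \frac{2}{3}\right)}{p + 64} = \frac{p - 4 p}{64 + p} = \frac{\left(-3\right) p}{64 + p} = - \frac{3 p}{64 + p}$)
$\frac{1}{94726 + R{\left(-212 \right)}} = \frac{1}{94726 - - \frac{636}{64 - 212}} = \frac{1}{94726 - - \frac{636}{-148}} = \frac{1}{94726 - \left(-636\right) \left(- \frac{1}{148}\right)} = \frac{1}{94726 - \frac{159}{37}} = \frac{1}{\frac{3504703}{37}} = \frac{37}{3504703}$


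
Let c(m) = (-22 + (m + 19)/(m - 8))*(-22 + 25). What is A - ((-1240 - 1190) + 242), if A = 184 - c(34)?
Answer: 63229/26 ≈ 2431.9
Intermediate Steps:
c(m) = -66 + 3*(19 + m)/(-8 + m) (c(m) = (-22 + (19 + m)/(-8 + m))*3 = -66 + 3*(19 + m)/(-8 + m))
A = 6341/26 (A = 184 - 9*(65 - 7*34)/(-8 + 34) = 184 - 9*(65 - 238)/26 = 184 - 9*(-173)/26 = 184 - 1*(-1557/26) = 184 + 1557/26 = 6341/26 ≈ 243.88)
A - ((-1240 - 1190) + 242) = 6341/26 - ((-1240 - 1190) + 242) = 6341/26 - (-2430 + 242) = 6341/26 - 1*(-2188) = 6341/26 + 2188 = 63229/26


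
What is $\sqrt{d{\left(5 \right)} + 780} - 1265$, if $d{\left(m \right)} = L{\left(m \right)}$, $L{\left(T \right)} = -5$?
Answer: $-1265 + 5 \sqrt{31} \approx -1237.2$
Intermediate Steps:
$d{\left(m \right)} = -5$
$\sqrt{d{\left(5 \right)} + 780} - 1265 = \sqrt{-5 + 780} - 1265 = \sqrt{775} - 1265 = 5 \sqrt{31} - 1265 = -1265 + 5 \sqrt{31}$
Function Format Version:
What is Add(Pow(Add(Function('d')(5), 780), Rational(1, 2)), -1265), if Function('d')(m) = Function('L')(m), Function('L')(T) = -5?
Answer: Add(-1265, Mul(5, Pow(31, Rational(1, 2)))) ≈ -1237.2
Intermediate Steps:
Function('d')(m) = -5
Add(Pow(Add(Function('d')(5), 780), Rational(1, 2)), -1265) = Add(Pow(Add(-5, 780), Rational(1, 2)), -1265) = Add(Pow(775, Rational(1, 2)), -1265) = Add(Mul(5, Pow(31, Rational(1, 2))), -1265) = Add(-1265, Mul(5, Pow(31, Rational(1, 2))))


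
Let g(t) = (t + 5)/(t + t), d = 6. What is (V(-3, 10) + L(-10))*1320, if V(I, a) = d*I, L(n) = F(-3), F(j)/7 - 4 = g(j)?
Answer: 10120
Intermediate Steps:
g(t) = (5 + t)/(2*t) (g(t) = (5 + t)/((2*t)) = (5 + t)*(1/(2*t)) = (5 + t)/(2*t))
F(j) = 28 + 7*(5 + j)/(2*j) (F(j) = 28 + 7*((5 + j)/(2*j)) = 28 + 7*(5 + j)/(2*j))
L(n) = 77/3 (L(n) = (7/2)*(5 + 9*(-3))/(-3) = (7/2)*(-1/3)*(5 - 27) = (7/2)*(-1/3)*(-22) = 77/3)
V(I, a) = 6*I
(V(-3, 10) + L(-10))*1320 = (6*(-3) + 77/3)*1320 = (-18 + 77/3)*1320 = (23/3)*1320 = 10120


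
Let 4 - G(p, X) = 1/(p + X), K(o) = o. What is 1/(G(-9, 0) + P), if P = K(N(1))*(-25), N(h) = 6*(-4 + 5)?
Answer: -9/1313 ≈ -0.0068545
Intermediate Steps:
N(h) = 6 (N(h) = 6*1 = 6)
G(p, X) = 4 - 1/(X + p) (G(p, X) = 4 - 1/(p + X) = 4 - 1/(X + p))
P = -150 (P = 6*(-25) = -150)
1/(G(-9, 0) + P) = 1/((-1 + 4*0 + 4*(-9))/(0 - 9) - 150) = 1/((-1 + 0 - 36)/(-9) - 150) = 1/(-⅑*(-37) - 150) = 1/(37/9 - 150) = 1/(-1313/9) = -9/1313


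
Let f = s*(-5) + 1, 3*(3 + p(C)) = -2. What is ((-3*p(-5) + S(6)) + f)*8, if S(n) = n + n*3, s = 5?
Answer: 88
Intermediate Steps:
S(n) = 4*n (S(n) = n + 3*n = 4*n)
p(C) = -11/3 (p(C) = -3 + (1/3)*(-2) = -3 - 2/3 = -11/3)
f = -24 (f = 5*(-5) + 1 = -25 + 1 = -24)
((-3*p(-5) + S(6)) + f)*8 = ((-3*(-11/3) + 4*6) - 24)*8 = ((11 + 24) - 24)*8 = (35 - 24)*8 = 11*8 = 88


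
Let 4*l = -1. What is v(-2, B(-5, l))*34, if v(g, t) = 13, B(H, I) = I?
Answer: 442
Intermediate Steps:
l = -¼ (l = (¼)*(-1) = -¼ ≈ -0.25000)
v(-2, B(-5, l))*34 = 13*34 = 442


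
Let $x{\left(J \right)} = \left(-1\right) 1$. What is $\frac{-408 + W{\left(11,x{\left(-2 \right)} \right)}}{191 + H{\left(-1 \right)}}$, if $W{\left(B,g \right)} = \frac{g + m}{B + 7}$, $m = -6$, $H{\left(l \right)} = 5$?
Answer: $- \frac{7351}{3528} \approx -2.0836$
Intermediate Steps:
$x{\left(J \right)} = -1$
$W{\left(B,g \right)} = \frac{-6 + g}{7 + B}$ ($W{\left(B,g \right)} = \frac{g - 6}{B + 7} = \frac{-6 + g}{7 + B}$)
$\frac{-408 + W{\left(11,x{\left(-2 \right)} \right)}}{191 + H{\left(-1 \right)}} = \frac{-408 + \frac{-6 - 1}{7 + 11}}{191 + 5} = \frac{-408 + \frac{1}{18} \left(-7\right)}{196} = \left(-408 + \frac{1}{18} \left(-7\right)\right) \frac{1}{196} = \left(-408 - \frac{7}{18}\right) \frac{1}{196} = \left(- \frac{7351}{18}\right) \frac{1}{196} = - \frac{7351}{3528}$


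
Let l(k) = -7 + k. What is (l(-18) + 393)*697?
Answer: 256496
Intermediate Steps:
(l(-18) + 393)*697 = ((-7 - 18) + 393)*697 = (-25 + 393)*697 = 368*697 = 256496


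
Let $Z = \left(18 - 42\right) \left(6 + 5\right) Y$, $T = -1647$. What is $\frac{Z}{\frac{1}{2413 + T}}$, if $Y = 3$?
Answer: $-606672$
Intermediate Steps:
$Z = -792$ ($Z = \left(18 - 42\right) \left(6 + 5\right) 3 = - 24 \cdot 11 \cdot 3 = \left(-24\right) 33 = -792$)
$\frac{Z}{\frac{1}{2413 + T}} = - \frac{792}{\frac{1}{2413 - 1647}} = - \frac{792}{\frac{1}{766}} = - 792 \frac{1}{\frac{1}{766}} = \left(-792\right) 766 = -606672$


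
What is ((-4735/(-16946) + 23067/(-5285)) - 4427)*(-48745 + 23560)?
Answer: 1998914623592949/17911922 ≈ 1.1160e+8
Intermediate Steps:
((-4735/(-16946) + 23067/(-5285)) - 4427)*(-48745 + 23560) = ((-4735*(-1/16946) + 23067*(-1/5285)) - 4427)*(-25185) = ((4735/16946 - 23067/5285) - 4427)*(-25185) = (-365868907/89559610 - 4427)*(-25185) = -396846262377/89559610*(-25185) = 1998914623592949/17911922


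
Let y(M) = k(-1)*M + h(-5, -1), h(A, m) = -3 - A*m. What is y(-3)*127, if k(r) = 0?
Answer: -1016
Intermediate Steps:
h(A, m) = -3 - A*m
y(M) = -8 (y(M) = 0*M + (-3 - 1*(-5)*(-1)) = 0 + (-3 - 5) = 0 - 8 = -8)
y(-3)*127 = -8*127 = -1016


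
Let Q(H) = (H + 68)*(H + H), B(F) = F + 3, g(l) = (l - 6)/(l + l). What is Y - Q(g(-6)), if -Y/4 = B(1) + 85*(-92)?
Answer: 31126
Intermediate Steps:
g(l) = (-6 + l)/(2*l) (g(l) = (-6 + l)/((2*l)) = (-6 + l)*(1/(2*l)) = (-6 + l)/(2*l))
B(F) = 3 + F
Y = 31264 (Y = -4*((3 + 1) + 85*(-92)) = -4*(4 - 7820) = -4*(-7816) = 31264)
Q(H) = 2*H*(68 + H) (Q(H) = (68 + H)*(2*H) = 2*H*(68 + H))
Y - Q(g(-6)) = 31264 - 2*(1/2)*(-6 - 6)/(-6)*(68 + (1/2)*(-6 - 6)/(-6)) = 31264 - 2*(1/2)*(-1/6)*(-12)*(68 + (1/2)*(-1/6)*(-12)) = 31264 - 2*(68 + 1) = 31264 - 2*69 = 31264 - 1*138 = 31264 - 138 = 31126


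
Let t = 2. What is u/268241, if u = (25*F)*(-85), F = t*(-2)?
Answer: 8500/268241 ≈ 0.031688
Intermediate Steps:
F = -4 (F = 2*(-2) = -4)
u = 8500 (u = (25*(-4))*(-85) = -100*(-85) = 8500)
u/268241 = 8500/268241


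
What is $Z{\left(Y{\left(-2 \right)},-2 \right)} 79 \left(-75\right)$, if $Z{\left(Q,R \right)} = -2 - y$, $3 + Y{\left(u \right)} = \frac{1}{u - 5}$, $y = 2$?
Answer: $23700$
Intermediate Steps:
$Y{\left(u \right)} = -3 + \frac{1}{-5 + u}$ ($Y{\left(u \right)} = -3 + \frac{1}{u - 5} = -3 + \frac{1}{-5 + u}$)
$Z{\left(Q,R \right)} = -4$ ($Z{\left(Q,R \right)} = -2 - 2 = -4$)
$Z{\left(Y{\left(-2 \right)},-2 \right)} 79 \left(-75\right) = \left(-4\right) 79 \left(-75\right) = \left(-316\right) \left(-75\right) = 23700$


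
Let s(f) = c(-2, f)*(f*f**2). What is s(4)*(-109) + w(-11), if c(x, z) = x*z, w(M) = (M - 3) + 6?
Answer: 55800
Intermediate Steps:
w(M) = 3 + M (w(M) = (-3 + M) + 6 = 3 + M)
s(f) = -2*f**4 (s(f) = (-2*f)*(f*f**2) = (-2*f)*f**3 = -2*f**4)
s(4)*(-109) + w(-11) = -2*4**4*(-109) + (3 - 11) = -2*256*(-109) - 8 = -512*(-109) - 8 = 55808 - 8 = 55800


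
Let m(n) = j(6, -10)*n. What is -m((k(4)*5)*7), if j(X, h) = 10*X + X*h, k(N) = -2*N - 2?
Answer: 0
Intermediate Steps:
k(N) = -2 - 2*N
m(n) = 0 (m(n) = (6*(10 - 10))*n = (6*0)*n = 0*n = 0)
-m((k(4)*5)*7) = -1*0 = 0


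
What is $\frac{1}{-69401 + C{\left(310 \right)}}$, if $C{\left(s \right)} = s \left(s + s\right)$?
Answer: $\frac{1}{122799} \approx 8.1434 \cdot 10^{-6}$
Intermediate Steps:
$C{\left(s \right)} = 2 s^{2}$ ($C{\left(s \right)} = s 2 s = 2 s^{2}$)
$\frac{1}{-69401 + C{\left(310 \right)}} = \frac{1}{-69401 + 2 \cdot 310^{2}} = \frac{1}{-69401 + 2 \cdot 96100} = \frac{1}{-69401 + 192200} = \frac{1}{122799}$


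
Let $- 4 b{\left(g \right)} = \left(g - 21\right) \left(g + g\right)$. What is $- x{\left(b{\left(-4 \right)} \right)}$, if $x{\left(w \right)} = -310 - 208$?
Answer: $518$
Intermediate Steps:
$b{\left(g \right)} = - \frac{g \left(-21 + g\right)}{2}$ ($b{\left(g \right)} = - \frac{\left(g - 21\right) \left(g + g\right)}{4} = - \frac{\left(-21 + g\right) 2 g}{4} = - \frac{2 g \left(-21 + g\right)}{4} = - \frac{g \left(-21 + g\right)}{2}$)
$x{\left(w \right)} = -518$ ($x{\left(w \right)} = -310 - 208 = -518$)
$- x{\left(b{\left(-4 \right)} \right)} = \left(-1\right) \left(-518\right) = 518$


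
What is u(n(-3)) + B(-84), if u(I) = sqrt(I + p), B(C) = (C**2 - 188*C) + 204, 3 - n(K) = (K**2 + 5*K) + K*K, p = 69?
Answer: 23052 + sqrt(69) ≈ 23060.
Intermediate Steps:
n(K) = 3 - 5*K - 2*K**2 (n(K) = 3 - ((K**2 + 5*K) + K*K) = 3 - ((K**2 + 5*K) + K**2) = 3 - (2*K**2 + 5*K) = 3 + (-5*K - 2*K**2) = 3 - 5*K - 2*K**2)
B(C) = 204 + C**2 - 188*C
u(I) = sqrt(69 + I) (u(I) = sqrt(I + 69) = sqrt(69 + I))
u(n(-3)) + B(-84) = sqrt(69 + (3 - 5*(-3) - 2*(-3)**2)) + (204 + (-84)**2 - 188*(-84)) = sqrt(69 + (3 + 15 - 2*9)) + (204 + 7056 + 15792) = sqrt(69 + (3 + 15 - 18)) + 23052 = sqrt(69 + 0) + 23052 = sqrt(69) + 23052 = 23052 + sqrt(69)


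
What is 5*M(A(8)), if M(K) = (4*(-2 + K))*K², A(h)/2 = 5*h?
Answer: 9984000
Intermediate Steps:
A(h) = 10*h (A(h) = 2*(5*h) = 10*h)
M(K) = K²*(-8 + 4*K) (M(K) = (-8 + 4*K)*K² = K²*(-8 + 4*K))
5*M(A(8)) = 5*(4*(10*8)²*(-2 + 10*8)) = 5*(4*80²*(-2 + 80)) = 5*(4*6400*78) = 5*1996800 = 9984000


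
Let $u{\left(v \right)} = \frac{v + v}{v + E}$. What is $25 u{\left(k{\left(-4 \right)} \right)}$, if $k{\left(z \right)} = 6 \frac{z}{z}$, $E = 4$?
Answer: $30$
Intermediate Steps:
$k{\left(z \right)} = 6$ ($k{\left(z \right)} = 6 \cdot 1 = 6$)
$u{\left(v \right)} = \frac{2 v}{4 + v}$ ($u{\left(v \right)} = \frac{v + v}{v + 4} = \frac{2 v}{4 + v}$)
$25 u{\left(k{\left(-4 \right)} \right)} = 25 \cdot 2 \cdot 6 \frac{1}{4 + 6} = 25 \cdot 2 \cdot 6 \cdot \frac{1}{10} = 25 \cdot \frac{6}{5} = 30$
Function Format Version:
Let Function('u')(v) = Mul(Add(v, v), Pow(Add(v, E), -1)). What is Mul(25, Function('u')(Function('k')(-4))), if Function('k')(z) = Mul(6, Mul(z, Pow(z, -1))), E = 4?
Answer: 30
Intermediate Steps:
Function('k')(z) = 6 (Function('k')(z) = Mul(6, 1) = 6)
Function('u')(v) = Mul(2, v, Pow(Add(4, v), -1)) (Function('u')(v) = Mul(Add(v, v), Pow(Add(v, 4), -1)) = Mul(Mul(2, v), Pow(Add(4, v), -1)) = Mul(2, v, Pow(Add(4, v), -1)))
Mul(25, Function('u')(Function('k')(-4))) = Mul(25, Mul(2, 6, Pow(Add(4, 6), -1))) = Mul(25, Mul(2, 6, Pow(10, -1))) = Mul(25, Mul(2, 6, Rational(1, 10))) = Mul(25, Rational(6, 5)) = 30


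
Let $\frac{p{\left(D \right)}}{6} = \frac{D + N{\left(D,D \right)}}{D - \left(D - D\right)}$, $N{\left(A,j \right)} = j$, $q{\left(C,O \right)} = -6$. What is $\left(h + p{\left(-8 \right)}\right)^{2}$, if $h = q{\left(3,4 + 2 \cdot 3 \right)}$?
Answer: $36$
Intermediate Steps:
$h = -6$
$p{\left(D \right)} = 12$ ($p{\left(D \right)} = 6 \frac{D + D}{D - \left(D - D\right)} = 6 \frac{2 D}{D - 0} = 6 \frac{2 D}{D + 0} = 6 \frac{2 D}{D} = 6 \cdot 2 = 12$)
$\left(h + p{\left(-8 \right)}\right)^{2} = \left(-6 + 12\right)^{2} = 6^{2} = 36$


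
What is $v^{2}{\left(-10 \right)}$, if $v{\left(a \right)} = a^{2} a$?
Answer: $1000000$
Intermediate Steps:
$v{\left(a \right)} = a^{3}$
$v^{2}{\left(-10 \right)} = \left(\left(-10\right)^{3}\right)^{2} = \left(-1000\right)^{2} = 1000000$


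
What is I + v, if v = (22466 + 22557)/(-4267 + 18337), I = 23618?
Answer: 332350283/14070 ≈ 23621.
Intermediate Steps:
v = 45023/14070 ≈ 3.1999
I + v = 23618 + 45023/14070 = 332350283/14070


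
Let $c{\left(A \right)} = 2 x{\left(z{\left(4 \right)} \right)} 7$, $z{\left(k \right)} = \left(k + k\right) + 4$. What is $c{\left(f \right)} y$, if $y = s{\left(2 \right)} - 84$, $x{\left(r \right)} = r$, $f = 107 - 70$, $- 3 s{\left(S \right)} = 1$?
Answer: $-14168$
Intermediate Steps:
$s{\left(S \right)} = - \frac{1}{3}$ ($s{\left(S \right)} = \left(- \frac{1}{3}\right) 1 = - \frac{1}{3}$)
$z{\left(k \right)} = 4 + 2 k$ ($z{\left(k \right)} = 2 k + 4 = 4 + 2 k$)
$f = 37$
$y = - \frac{253}{3}$ ($y = - \frac{1}{3} - 84 = - \frac{253}{3} \approx -84.333$)
$c{\left(A \right)} = 168$ ($c{\left(A \right)} = 2 \left(4 + 2 \cdot 4\right) 7 = 2 \left(4 + 8\right) 7 = 2 \cdot 12 \cdot 7 = 24 \cdot 7 = 168$)
$c{\left(f \right)} y = 168 \left(- \frac{253}{3}\right) = -14168$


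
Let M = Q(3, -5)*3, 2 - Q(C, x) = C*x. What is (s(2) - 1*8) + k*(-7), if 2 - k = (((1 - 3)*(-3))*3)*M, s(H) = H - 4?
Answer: 6402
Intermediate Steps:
Q(C, x) = 2 - C*x
s(H) = -4 + H
M = 51 (M = (2 - 1*3*(-5))*3 = (2 + 15)*3 = 17*3 = 51)
k = -916 (k = 2 - ((1 - 3)*(-3))*3*51 = 2 - -2*(-3)*3*51 = 2 - 6*3*51 = 2 - 18*51 = 2 - 1*918 = 2 - 918 = -916)
(s(2) - 1*8) + k*(-7) = ((-4 + 2) - 1*8) - 916*(-7) = (-2 - 8) + 6412 = -10 + 6412 = 6402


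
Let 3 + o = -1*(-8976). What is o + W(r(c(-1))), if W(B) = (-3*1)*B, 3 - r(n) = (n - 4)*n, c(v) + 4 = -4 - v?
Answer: 9195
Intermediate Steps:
c(v) = -8 - v (c(v) = -4 + (-4 - v) = -8 - v)
r(n) = 3 - n*(-4 + n) (r(n) = 3 - (n - 4)*n = 3 - (-4 + n)*n = 3 - n*(-4 + n))
W(B) = -3*B
o = 8973 (o = -3 - 1*(-8976) = -3 + 8976 = 8973)
o + W(r(c(-1))) = 8973 - 3*(3 - (-8 - 1*(-1))² + 4*(-8 - 1*(-1))) = 8973 - 3*(3 - (-8 + 1)² + 4*(-8 + 1)) = 8973 - 3*(3 - 1*(-7)² + 4*(-7)) = 8973 - 3*(3 - 1*49 - 28) = 8973 - 3*(3 - 49 - 28) = 8973 - 3*(-74) = 8973 + 222 = 9195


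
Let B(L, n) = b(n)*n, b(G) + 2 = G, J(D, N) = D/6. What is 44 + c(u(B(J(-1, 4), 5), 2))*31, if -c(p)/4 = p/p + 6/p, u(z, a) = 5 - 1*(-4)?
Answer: -488/3 ≈ -162.67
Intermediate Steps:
J(D, N) = D/6 (J(D, N) = D*(⅙) = D/6)
b(G) = -2 + G
B(L, n) = n*(-2 + n) (B(L, n) = (-2 + n)*n = n*(-2 + n))
u(z, a) = 9 (u(z, a) = 5 + 4 = 9)
c(p) = -4 - 24/p (c(p) = -4*(p/p + 6/p) = -4*(1 + 6/p) = -4 - 24/p)
44 + c(u(B(J(-1, 4), 5), 2))*31 = 44 + (-4 - 24/9)*31 = 44 + (-4 - 24*⅑)*31 = 44 + (-4 - 8/3)*31 = 44 - 20/3*31 = 44 - 620/3 = -488/3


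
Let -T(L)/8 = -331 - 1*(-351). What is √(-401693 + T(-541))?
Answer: I*√401853 ≈ 633.92*I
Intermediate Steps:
T(L) = -160 (T(L) = -8*(-331 - 1*(-351)) = -8*(-331 + 351) = -8*20 = -160)
√(-401693 + T(-541)) = √(-401693 - 160) = √(-401853) = I*√401853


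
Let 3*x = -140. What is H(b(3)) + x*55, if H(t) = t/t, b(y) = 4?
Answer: -7697/3 ≈ -2565.7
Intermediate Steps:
x = -140/3 (x = (⅓)*(-140) = -140/3 ≈ -46.667)
H(t) = 1
H(b(3)) + x*55 = 1 - 140/3*55 = 1 - 7700/3 = -7697/3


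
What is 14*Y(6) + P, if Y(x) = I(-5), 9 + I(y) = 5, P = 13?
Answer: -43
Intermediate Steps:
I(y) = -4 (I(y) = -9 + 5 = -4)
Y(x) = -4
14*Y(6) + P = 14*(-4) + 13 = -56 + 13 = -43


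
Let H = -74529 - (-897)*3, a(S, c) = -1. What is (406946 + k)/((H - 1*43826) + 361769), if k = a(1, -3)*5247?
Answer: 401699/246105 ≈ 1.6322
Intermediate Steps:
H = -71838 (H = -74529 - 1*(-2691) = -74529 + 2691 = -71838)
k = -5247 (k = -1*5247 = -5247)
(406946 + k)/((H - 1*43826) + 361769) = (406946 - 5247)/((-71838 - 1*43826) + 361769) = 401699/((-71838 - 43826) + 361769) = 401699/(-115664 + 361769) = 401699/246105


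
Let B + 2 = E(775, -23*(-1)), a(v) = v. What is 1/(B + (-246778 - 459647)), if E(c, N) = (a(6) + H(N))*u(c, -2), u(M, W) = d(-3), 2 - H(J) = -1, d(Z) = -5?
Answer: -1/706472 ≈ -1.4155e-6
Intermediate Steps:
H(J) = 3 (H(J) = 2 - 1*(-1) = 2 + 1 = 3)
u(M, W) = -5
E(c, N) = -45 (E(c, N) = (6 + 3)*(-5) = 9*(-5) = -45)
B = -47 (B = -2 - 45 = -47)
1/(B + (-246778 - 459647)) = 1/(-47 + (-246778 - 459647)) = 1/(-47 - 706425) = 1/(-706472) = -1/706472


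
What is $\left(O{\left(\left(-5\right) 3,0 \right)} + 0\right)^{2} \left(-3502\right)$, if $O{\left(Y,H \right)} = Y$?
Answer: $-787950$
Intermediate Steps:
$\left(O{\left(\left(-5\right) 3,0 \right)} + 0\right)^{2} \left(-3502\right) = \left(\left(-5\right) 3 + 0\right)^{2} \left(-3502\right) = \left(-15 + 0\right)^{2} \left(-3502\right) = \left(-15\right)^{2} \left(-3502\right) = 225 \left(-3502\right) = -787950$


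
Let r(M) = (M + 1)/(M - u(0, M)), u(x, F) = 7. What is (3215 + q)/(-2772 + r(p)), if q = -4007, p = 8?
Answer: 88/307 ≈ 0.28664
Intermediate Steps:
r(M) = (1 + M)/(-7 + M) (r(M) = (M + 1)/(M - 1*7) = (1 + M)/(M - 7) = (1 + M)/(-7 + M))
(3215 + q)/(-2772 + r(p)) = (3215 - 4007)/(-2772 + (1 + 8)/(-7 + 8)) = -792/(-2772 + 9/1) = -792/(-2772 + 1*9) = -792/(-2772 + 9) = -792/(-2763) = -792*(-1/2763) = 88/307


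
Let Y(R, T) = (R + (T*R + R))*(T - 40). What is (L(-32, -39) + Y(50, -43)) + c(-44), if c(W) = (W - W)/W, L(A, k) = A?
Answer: 170118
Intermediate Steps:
Y(R, T) = (-40 + T)*(2*R + R*T) (Y(R, T) = (R + (R*T + R))*(-40 + T) = (R + (R + R*T))*(-40 + T) = (2*R + R*T)*(-40 + T) = (-40 + T)*(2*R + R*T))
c(W) = 0 (c(W) = 0/W = 0)
(L(-32, -39) + Y(50, -43)) + c(-44) = (-32 + 50*(-80 + (-43)² - 38*(-43))) + 0 = (-32 + 50*(-80 + 1849 + 1634)) + 0 = (-32 + 50*3403) + 0 = (-32 + 170150) + 0 = 170118 + 0 = 170118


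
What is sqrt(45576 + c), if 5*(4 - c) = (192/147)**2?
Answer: 2*sqrt(683979755)/245 ≈ 213.49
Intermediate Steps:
c = 43924/12005 (c = 4 - (192/147)**2/5 = 4 - (192*(1/147))**2/5 = 4 - (64/49)**2/5 = 4 - 1/5*4096/2401 = 4 - 4096/12005 = 43924/12005 ≈ 3.6588)
sqrt(45576 + c) = sqrt(45576 + 43924/12005) = sqrt(547183804/12005) = 2*sqrt(683979755)/245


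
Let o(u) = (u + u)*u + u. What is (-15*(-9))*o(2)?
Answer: 1350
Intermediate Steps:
o(u) = u + 2*u**2 (o(u) = (2*u)*u + u = 2*u**2 + u = u + 2*u**2)
(-15*(-9))*o(2) = (-15*(-9))*(2*(1 + 2*2)) = 135*(2*(1 + 4)) = 135*(2*5) = 135*10 = 1350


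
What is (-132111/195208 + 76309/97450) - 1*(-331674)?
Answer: 3154721512360361/9511509800 ≈ 3.3167e+5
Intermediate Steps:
(-132111/195208 + 76309/97450) - 1*(-331674) = (-132111*1/195208 + 76309*(1/97450)) + 331674 = (-132111/195208 + 76309/97450) + 331674 = 1010955161/9511509800 + 331674 = 3154721512360361/9511509800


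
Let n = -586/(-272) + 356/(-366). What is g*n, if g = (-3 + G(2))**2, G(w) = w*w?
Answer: 29411/24888 ≈ 1.1817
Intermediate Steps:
G(w) = w**2
n = 29411/24888 (n = -586*(-1/272) + 356*(-1/366) = 293/136 - 178/183 = 29411/24888 ≈ 1.1817)
g = 1 (g = (-3 + 2**2)**2 = (-3 + 4)**2 = 1**2 = 1)
g*n = 1*(29411/24888) = 29411/24888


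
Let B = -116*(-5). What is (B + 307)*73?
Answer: 64751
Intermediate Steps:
B = 580
(B + 307)*73 = (580 + 307)*73 = 887*73 = 64751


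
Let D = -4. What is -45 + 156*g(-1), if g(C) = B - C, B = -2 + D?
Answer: -825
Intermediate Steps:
B = -6 (B = -2 - 4 = -6)
g(C) = -6 - C
-45 + 156*g(-1) = -45 + 156*(-6 - 1*(-1)) = -45 + 156*(-6 + 1) = -45 + 156*(-5) = -45 - 780 = -825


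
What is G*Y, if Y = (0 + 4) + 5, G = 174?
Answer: 1566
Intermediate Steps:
Y = 9 (Y = 4 + 5 = 9)
G*Y = 174*9 = 1566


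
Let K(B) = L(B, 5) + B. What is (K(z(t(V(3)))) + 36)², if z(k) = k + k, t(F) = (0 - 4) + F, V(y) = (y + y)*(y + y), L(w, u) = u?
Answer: 11025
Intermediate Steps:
V(y) = 4*y² (V(y) = (2*y)*(2*y) = 4*y²)
t(F) = -4 + F
z(k) = 2*k
K(B) = 5 + B
(K(z(t(V(3)))) + 36)² = ((5 + 2*(-4 + 4*3²)) + 36)² = ((5 + 2*(-4 + 4*9)) + 36)² = ((5 + 2*(-4 + 36)) + 36)² = ((5 + 2*32) + 36)² = ((5 + 64) + 36)² = (69 + 36)² = 105² = 11025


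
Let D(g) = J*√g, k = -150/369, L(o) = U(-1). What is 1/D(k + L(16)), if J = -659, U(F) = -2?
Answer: I*√9102/97532 ≈ 0.00097818*I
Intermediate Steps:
L(o) = -2
k = -50/123 (k = -150*1/369 = -50/123 ≈ -0.40650)
D(g) = -659*√g
1/D(k + L(16)) = 1/(-659*√(-50/123 - 2)) = 1/(-1318*I*√9102/123) = I*√9102/97532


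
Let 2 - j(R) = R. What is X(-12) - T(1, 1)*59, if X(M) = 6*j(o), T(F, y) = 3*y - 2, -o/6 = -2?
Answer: -119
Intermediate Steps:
o = 12 (o = -6*(-2) = 12)
j(R) = 2 - R
T(F, y) = -2 + 3*y
X(M) = -60 (X(M) = 6*(2 - 1*12) = 6*(2 - 12) = 6*(-10) = -60)
X(-12) - T(1, 1)*59 = -60 - (-2 + 3*1)*59 = -60 - (-2 + 3)*59 = -60 - 59 = -119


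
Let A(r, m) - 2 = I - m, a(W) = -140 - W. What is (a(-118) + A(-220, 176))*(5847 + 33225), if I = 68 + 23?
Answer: -4102560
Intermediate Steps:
I = 91
A(r, m) = 93 - m (A(r, m) = 2 + (91 - m) = 93 - m)
(a(-118) + A(-220, 176))*(5847 + 33225) = ((-140 - 1*(-118)) + (93 - 1*176))*(5847 + 33225) = ((-140 + 118) + (93 - 176))*39072 = (-22 - 83)*39072 = -105*39072 = -4102560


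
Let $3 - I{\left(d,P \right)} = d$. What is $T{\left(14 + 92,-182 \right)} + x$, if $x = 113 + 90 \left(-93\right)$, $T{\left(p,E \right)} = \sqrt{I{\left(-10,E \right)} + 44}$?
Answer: $-8257 + \sqrt{57} \approx -8249.5$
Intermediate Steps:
$I{\left(d,P \right)} = 3 - d$
$T{\left(p,E \right)} = \sqrt{57}$ ($T{\left(p,E \right)} = \sqrt{\left(3 - -10\right) + 44} = \sqrt{\left(3 + 10\right) + 44} = \sqrt{13 + 44} = \sqrt{57}$)
$x = -8257$ ($x = 113 - 8370 = -8257$)
$T{\left(14 + 92,-182 \right)} + x = \sqrt{57} - 8257 = -8257 + \sqrt{57}$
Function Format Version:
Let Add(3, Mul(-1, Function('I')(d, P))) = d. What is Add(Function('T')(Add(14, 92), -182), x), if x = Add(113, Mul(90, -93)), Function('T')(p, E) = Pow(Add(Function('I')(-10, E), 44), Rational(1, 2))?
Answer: Add(-8257, Pow(57, Rational(1, 2))) ≈ -8249.5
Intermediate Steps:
Function('I')(d, P) = Add(3, Mul(-1, d))
Function('T')(p, E) = Pow(57, Rational(1, 2)) (Function('T')(p, E) = Pow(Add(Add(3, Mul(-1, -10)), 44), Rational(1, 2)) = Pow(Add(Add(3, 10), 44), Rational(1, 2)) = Pow(Add(13, 44), Rational(1, 2)) = Pow(57, Rational(1, 2)))
x = -8257 (x = Add(113, -8370) = -8257)
Add(Function('T')(Add(14, 92), -182), x) = Add(Pow(57, Rational(1, 2)), -8257) = Add(-8257, Pow(57, Rational(1, 2)))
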